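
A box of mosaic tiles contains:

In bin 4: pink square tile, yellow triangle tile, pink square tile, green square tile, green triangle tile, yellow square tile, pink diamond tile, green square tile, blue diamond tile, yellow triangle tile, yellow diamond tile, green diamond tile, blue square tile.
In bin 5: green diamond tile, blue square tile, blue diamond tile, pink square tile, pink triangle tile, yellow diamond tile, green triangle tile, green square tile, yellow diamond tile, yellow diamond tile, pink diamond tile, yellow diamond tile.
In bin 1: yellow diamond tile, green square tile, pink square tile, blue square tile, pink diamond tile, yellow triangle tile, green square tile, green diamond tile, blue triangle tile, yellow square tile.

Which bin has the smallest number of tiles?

bin 1

Counts by bin: bin 4→13, bin 5→12, bin 1→10.
The minimum is 10, held uniquely by bin 1.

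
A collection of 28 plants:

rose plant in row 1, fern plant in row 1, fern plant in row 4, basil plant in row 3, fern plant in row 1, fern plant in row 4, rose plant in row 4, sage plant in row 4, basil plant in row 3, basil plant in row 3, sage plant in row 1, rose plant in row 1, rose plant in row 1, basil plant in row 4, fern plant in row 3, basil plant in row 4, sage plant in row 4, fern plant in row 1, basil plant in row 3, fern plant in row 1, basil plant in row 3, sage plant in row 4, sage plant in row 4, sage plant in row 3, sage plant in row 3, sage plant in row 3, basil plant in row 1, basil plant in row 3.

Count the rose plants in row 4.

1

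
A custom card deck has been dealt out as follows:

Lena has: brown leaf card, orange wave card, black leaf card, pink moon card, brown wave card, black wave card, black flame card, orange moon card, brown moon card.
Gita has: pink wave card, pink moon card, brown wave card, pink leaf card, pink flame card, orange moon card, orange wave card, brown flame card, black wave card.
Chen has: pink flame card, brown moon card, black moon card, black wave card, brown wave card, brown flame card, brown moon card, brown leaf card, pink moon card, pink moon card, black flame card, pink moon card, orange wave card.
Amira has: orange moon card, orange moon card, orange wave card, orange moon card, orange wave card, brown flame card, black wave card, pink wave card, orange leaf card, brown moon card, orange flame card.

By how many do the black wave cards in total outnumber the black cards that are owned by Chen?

black wave cards: 4.
black cards owned by Chen: 3.
4 − 3 = 1.

1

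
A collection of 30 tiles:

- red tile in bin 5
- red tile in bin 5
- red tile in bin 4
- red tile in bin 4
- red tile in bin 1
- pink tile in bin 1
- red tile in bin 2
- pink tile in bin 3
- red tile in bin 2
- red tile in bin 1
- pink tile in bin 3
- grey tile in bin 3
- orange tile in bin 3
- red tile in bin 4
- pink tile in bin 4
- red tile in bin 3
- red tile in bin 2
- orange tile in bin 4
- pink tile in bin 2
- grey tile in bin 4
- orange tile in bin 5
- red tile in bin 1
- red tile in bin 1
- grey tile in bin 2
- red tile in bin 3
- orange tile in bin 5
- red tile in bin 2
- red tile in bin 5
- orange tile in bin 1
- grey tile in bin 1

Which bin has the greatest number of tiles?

Counts by bin: bin 1→7, bin 4→6, bin 3→6, bin 2→6, bin 5→5.
The maximum is 7, held uniquely by bin 1.

bin 1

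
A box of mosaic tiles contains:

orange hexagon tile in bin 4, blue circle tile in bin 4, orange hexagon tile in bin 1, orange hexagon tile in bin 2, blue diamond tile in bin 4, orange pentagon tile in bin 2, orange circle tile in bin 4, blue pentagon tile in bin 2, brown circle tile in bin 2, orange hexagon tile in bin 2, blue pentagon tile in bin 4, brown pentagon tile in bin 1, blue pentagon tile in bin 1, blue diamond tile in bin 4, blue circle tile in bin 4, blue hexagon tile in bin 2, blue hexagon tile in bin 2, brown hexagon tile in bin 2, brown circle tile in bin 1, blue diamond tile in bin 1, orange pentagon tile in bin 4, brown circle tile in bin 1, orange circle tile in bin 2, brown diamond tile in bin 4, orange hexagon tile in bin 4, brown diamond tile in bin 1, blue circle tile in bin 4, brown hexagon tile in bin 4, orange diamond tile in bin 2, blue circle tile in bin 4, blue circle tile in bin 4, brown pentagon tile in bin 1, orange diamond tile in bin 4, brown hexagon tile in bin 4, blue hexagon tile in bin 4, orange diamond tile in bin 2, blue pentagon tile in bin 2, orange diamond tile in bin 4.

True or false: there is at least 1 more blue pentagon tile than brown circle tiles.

blue pentagon tiles: 4.
brown circle tiles: 3.
The claim requires 4 − 3 = 1 ≥ 1, which holds.

True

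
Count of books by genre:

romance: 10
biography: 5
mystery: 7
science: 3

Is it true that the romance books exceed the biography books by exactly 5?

romance books: 10.
biography books: 5.
The claim requires 10 − 5 (= 5) to equal 5, which holds.

True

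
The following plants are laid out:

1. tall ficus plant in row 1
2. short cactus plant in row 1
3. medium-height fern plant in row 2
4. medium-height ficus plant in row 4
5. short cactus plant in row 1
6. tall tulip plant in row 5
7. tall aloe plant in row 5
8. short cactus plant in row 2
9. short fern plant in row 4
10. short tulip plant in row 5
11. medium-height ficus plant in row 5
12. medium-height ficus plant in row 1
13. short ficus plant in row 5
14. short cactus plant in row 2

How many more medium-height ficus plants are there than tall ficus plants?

2

medium-height ficus plants: 3.
tall ficus plants: 1.
3 − 1 = 2.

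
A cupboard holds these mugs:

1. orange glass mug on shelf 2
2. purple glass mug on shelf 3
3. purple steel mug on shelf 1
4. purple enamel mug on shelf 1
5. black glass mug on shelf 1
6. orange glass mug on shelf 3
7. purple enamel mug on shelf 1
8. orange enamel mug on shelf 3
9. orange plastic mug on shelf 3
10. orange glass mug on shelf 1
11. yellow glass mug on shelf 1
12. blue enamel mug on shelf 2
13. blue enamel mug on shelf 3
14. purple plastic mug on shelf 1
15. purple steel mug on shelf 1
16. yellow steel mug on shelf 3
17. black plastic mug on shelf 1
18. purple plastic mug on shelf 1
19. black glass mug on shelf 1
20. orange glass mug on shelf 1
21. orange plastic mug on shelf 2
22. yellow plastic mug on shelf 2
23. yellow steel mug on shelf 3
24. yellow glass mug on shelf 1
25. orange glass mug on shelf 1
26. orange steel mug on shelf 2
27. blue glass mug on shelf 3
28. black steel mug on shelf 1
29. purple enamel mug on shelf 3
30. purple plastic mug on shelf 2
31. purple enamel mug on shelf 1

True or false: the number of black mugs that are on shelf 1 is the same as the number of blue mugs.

|black mugs on shelf 1| = 4.
|blue mugs| = 3.
The claim requires 4 = 3, which does not hold.

False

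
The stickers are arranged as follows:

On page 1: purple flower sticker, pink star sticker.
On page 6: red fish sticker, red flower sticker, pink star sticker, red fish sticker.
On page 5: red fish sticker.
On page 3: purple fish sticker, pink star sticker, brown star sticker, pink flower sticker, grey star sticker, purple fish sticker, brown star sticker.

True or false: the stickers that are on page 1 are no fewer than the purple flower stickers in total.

There are 2 stickers on page 1.
There is 1 purple flower sticker.
The claim requires 2 ≥ 1, which holds.

True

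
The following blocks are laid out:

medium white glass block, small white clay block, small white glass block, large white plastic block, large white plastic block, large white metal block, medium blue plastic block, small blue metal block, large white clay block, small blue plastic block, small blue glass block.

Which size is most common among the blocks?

small

Counts by size: small 5, large 4, medium 2.
The maximum is 5, held uniquely by small.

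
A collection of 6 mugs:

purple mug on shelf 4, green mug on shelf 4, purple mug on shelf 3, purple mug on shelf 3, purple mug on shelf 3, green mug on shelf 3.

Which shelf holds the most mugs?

shelf 3

Counts by shelf: shelf 3→4, shelf 4→2.
The maximum is 4, held uniquely by shelf 3.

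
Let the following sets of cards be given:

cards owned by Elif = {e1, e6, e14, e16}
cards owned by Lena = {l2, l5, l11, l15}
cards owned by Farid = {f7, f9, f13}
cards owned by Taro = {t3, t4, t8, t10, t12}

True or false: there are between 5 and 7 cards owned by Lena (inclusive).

False

cards owned by Lena: 4.
The claim requires 5 ≤ 4 ≤ 7, which does not hold.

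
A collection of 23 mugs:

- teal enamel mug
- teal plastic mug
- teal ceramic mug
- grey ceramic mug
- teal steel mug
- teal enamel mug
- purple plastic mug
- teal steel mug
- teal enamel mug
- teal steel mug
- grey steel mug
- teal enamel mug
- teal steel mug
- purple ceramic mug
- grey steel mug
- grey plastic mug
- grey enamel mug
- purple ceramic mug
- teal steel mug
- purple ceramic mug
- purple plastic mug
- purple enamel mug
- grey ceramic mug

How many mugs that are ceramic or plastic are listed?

10

ceramic: 6; plastic: 4; together 6 + 4 = 10.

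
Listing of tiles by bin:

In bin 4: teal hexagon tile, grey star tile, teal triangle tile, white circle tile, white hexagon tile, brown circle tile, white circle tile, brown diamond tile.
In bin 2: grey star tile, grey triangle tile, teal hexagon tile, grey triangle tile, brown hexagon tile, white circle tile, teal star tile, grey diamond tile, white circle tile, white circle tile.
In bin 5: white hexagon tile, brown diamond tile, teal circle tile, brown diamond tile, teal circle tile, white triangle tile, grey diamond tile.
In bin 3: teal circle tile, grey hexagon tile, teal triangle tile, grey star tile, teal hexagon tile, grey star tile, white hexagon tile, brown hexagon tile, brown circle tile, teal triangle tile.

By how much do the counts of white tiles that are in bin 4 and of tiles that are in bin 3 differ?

7

white tiles in bin 4: 3. tiles in bin 3: 10.
|3 − 10| = 10 − 3 = 7.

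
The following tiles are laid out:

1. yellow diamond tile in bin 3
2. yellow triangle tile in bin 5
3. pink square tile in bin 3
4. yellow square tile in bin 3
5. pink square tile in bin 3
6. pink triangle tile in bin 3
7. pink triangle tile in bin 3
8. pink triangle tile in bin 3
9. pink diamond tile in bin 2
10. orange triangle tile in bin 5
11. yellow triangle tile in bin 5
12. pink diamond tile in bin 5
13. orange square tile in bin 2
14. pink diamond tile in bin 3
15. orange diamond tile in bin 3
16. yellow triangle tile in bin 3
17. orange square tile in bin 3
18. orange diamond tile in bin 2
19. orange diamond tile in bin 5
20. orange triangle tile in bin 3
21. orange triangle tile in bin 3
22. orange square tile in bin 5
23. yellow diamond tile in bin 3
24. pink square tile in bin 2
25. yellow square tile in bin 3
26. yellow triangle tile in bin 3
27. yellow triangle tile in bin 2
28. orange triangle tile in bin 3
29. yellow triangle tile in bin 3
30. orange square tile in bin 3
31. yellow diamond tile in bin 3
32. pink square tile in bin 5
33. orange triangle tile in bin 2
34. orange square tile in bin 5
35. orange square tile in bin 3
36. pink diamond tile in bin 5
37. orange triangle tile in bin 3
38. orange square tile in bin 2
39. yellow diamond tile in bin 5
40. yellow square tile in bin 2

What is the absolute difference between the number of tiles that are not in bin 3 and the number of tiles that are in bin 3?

tiles that are not in bin 3: 18. tiles in bin 3: 22.
|18 − 22| = 22 − 18 = 4.

4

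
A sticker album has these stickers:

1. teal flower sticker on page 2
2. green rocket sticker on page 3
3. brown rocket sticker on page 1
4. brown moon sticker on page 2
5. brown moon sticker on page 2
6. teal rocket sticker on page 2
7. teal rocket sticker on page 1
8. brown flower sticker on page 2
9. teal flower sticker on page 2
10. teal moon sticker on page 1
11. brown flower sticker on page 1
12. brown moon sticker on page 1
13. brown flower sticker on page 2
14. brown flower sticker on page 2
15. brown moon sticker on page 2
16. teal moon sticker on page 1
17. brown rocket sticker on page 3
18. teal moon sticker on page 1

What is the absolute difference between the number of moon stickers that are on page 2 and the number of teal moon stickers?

0

moon stickers on page 2: 3. teal moon stickers: 3.
|3 − 3| = 3 − 3 = 0.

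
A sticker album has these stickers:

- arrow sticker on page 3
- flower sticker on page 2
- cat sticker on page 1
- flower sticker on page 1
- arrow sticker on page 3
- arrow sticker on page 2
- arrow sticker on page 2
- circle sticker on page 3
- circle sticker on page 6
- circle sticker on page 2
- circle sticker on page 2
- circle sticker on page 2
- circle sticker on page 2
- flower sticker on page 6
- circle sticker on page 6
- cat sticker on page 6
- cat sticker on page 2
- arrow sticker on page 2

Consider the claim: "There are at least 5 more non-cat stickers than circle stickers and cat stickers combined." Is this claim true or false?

|non-cat stickers| = 15.
circle stickers: 7; cat stickers: 3; combined: 7 + 3 = 10.
The claim requires 15 − 10 = 5 ≥ 5, which holds.

True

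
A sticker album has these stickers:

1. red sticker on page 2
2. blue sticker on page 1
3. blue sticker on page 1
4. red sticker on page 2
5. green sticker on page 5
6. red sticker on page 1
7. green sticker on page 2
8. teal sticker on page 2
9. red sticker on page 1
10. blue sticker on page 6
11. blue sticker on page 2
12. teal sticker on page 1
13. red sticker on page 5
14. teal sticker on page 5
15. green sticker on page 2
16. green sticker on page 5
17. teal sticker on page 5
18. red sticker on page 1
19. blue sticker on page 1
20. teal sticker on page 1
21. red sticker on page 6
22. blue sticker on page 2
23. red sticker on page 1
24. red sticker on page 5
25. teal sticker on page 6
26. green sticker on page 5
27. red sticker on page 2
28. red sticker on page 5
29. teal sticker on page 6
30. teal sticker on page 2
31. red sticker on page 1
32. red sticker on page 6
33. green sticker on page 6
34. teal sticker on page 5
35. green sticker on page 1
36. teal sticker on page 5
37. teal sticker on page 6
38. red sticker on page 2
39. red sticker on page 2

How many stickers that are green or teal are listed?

18

green: 7; teal: 11; together 7 + 11 = 18.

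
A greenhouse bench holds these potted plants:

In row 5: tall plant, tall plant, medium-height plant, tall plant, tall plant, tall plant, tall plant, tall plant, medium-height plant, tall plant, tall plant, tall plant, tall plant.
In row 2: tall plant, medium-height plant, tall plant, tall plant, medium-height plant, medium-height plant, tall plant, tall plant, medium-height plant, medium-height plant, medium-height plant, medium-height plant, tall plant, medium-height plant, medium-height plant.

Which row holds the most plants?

Counts by row: row 2→15, row 5→13.
The maximum is 15, held uniquely by row 2.

row 2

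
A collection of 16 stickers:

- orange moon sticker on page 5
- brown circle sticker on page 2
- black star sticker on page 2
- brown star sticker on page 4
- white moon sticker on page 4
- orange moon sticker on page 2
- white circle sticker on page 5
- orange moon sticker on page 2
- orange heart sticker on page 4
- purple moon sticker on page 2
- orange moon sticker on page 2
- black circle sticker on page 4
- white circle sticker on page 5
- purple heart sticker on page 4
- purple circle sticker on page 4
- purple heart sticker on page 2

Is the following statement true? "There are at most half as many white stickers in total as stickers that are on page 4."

True

|white stickers| = 3.
|stickers on page 4| = 6.
The claim requires 2 × 3 = 6 ≤ 6, which holds.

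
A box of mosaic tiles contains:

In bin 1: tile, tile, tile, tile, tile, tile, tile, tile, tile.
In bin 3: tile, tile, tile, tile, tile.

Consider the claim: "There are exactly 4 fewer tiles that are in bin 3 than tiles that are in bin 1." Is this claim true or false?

There are 5 tiles in bin 3.
There are 9 tiles in bin 1.
The claim requires 9 − 5 (= 4) to equal 4, which holds.

True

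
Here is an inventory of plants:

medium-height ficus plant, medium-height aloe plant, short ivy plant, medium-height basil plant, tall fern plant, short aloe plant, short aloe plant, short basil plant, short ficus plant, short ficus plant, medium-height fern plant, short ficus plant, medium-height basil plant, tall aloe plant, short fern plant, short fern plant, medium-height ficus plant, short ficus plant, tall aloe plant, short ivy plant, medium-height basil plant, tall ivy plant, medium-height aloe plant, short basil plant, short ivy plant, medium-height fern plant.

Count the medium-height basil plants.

3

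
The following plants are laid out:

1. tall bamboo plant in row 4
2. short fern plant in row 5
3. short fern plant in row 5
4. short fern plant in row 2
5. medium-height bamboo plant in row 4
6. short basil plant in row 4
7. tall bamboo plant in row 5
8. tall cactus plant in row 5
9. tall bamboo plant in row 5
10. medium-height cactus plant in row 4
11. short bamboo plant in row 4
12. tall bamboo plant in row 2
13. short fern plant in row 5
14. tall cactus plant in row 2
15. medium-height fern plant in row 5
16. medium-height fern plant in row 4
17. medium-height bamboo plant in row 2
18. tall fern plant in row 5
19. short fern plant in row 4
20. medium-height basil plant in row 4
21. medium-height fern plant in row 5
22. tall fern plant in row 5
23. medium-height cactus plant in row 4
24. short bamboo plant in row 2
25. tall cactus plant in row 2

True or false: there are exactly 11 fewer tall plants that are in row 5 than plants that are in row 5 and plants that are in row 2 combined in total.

True

|tall plants in row 5| = 5.
plants in row 5: 10; plants in row 2: 6; combined: 10 + 6 = 16.
The claim requires 16 − 5 (= 11) to equal 11, which holds.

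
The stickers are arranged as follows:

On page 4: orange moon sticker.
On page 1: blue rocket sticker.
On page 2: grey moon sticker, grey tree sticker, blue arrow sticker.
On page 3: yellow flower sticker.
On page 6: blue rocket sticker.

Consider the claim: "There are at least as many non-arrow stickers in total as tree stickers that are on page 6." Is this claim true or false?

True

|non-arrow stickers| = 6.
|tree stickers on page 6| = 0.
The claim requires 6 ≥ 0, which holds.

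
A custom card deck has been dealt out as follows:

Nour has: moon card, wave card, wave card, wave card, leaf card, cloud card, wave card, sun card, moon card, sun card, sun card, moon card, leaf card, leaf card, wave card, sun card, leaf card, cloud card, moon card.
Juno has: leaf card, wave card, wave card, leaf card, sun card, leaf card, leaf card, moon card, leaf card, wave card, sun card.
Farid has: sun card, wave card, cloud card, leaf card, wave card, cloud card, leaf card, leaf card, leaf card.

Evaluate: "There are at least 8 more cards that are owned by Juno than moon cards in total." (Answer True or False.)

False

|cards owned by Juno| = 11.
|moon cards| = 5.
The claim requires 11 − 5 = 6 ≥ 8, which does not hold.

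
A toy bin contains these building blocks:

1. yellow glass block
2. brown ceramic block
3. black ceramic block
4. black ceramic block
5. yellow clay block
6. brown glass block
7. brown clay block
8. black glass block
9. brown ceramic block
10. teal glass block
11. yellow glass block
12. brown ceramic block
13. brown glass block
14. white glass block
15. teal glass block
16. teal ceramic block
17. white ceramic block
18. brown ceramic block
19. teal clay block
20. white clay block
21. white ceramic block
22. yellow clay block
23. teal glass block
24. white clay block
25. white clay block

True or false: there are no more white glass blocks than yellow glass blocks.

white glass blocks: 1.
yellow glass blocks: 2.
The claim requires 1 ≤ 2, which holds.

True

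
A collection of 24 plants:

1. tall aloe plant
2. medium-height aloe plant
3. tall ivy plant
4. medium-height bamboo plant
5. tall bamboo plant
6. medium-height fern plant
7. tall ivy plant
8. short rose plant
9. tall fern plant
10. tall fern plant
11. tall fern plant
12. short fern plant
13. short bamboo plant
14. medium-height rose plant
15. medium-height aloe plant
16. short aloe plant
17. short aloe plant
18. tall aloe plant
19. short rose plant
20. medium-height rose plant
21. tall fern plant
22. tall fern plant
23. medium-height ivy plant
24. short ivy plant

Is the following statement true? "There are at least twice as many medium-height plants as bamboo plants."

|medium-height plants| = 7.
|bamboo plants| = 3.
The claim requires 7 ≥ 2 × 3 = 6, which holds.

True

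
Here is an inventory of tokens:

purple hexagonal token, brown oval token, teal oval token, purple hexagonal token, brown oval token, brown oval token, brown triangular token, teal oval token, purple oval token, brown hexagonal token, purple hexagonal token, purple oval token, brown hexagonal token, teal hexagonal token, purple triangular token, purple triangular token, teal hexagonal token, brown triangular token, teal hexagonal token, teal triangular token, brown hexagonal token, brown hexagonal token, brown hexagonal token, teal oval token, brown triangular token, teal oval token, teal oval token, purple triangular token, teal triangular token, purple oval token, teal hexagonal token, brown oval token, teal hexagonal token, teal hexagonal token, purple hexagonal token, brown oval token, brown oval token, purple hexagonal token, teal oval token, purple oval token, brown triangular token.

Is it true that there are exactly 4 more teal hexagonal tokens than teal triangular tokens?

teal hexagonal tokens: 6.
teal triangular tokens: 2.
The claim requires 6 − 2 (= 4) to equal 4, which holds.

True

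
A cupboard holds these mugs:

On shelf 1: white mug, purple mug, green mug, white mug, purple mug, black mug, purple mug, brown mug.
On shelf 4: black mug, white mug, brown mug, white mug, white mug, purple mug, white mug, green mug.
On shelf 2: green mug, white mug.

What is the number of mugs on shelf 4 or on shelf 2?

10

on shelf 2: 2; on shelf 4: 8; together 2 + 8 = 10.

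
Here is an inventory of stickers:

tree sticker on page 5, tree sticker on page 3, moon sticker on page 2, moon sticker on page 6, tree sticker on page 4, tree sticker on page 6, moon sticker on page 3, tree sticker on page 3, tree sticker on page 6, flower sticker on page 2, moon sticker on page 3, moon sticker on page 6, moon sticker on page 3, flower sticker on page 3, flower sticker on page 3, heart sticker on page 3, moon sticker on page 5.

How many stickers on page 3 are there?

8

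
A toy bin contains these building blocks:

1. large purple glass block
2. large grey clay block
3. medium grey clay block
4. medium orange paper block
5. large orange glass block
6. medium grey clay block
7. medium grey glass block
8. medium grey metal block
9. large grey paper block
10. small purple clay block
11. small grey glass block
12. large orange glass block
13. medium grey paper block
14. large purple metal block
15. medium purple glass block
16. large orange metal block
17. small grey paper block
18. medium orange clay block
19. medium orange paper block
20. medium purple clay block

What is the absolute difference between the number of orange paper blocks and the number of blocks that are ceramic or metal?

1

orange paper blocks: 2. blocks that are ceramic or metal: 3.
|2 − 3| = 3 − 2 = 1.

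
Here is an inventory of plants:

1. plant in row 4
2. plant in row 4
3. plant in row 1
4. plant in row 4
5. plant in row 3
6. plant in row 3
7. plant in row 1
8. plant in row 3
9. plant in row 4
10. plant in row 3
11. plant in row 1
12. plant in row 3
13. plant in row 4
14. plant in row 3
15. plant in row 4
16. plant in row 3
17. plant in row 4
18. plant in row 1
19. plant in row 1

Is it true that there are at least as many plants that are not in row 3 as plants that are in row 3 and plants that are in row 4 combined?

plants that are not in row 3: 12.
plants in row 3: 7; plants in row 4: 7; combined: 7 + 7 = 14.
The claim requires 12 ≥ 14, which does not hold.

False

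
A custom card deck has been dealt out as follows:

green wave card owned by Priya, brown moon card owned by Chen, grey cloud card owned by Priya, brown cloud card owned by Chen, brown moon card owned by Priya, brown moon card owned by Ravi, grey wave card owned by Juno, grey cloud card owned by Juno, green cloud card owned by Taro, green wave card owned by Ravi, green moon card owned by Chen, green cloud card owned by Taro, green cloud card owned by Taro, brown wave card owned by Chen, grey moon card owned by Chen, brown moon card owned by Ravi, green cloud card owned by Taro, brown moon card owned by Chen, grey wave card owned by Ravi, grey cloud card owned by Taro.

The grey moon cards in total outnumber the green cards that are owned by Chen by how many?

grey moon cards: 1.
green cards owned by Chen: 1.
1 − 1 = 0.

0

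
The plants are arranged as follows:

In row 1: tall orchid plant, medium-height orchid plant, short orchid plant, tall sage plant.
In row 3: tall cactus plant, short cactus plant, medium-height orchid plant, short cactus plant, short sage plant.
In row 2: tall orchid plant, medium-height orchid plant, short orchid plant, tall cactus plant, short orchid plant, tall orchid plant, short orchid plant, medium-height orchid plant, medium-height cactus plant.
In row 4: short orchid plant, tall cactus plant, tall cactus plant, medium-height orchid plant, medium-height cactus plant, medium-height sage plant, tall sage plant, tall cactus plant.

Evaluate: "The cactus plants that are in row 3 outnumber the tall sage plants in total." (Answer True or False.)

cactus plants in row 3: 3.
tall sage plants: 2.
The claim requires 3 > 2, which holds.

True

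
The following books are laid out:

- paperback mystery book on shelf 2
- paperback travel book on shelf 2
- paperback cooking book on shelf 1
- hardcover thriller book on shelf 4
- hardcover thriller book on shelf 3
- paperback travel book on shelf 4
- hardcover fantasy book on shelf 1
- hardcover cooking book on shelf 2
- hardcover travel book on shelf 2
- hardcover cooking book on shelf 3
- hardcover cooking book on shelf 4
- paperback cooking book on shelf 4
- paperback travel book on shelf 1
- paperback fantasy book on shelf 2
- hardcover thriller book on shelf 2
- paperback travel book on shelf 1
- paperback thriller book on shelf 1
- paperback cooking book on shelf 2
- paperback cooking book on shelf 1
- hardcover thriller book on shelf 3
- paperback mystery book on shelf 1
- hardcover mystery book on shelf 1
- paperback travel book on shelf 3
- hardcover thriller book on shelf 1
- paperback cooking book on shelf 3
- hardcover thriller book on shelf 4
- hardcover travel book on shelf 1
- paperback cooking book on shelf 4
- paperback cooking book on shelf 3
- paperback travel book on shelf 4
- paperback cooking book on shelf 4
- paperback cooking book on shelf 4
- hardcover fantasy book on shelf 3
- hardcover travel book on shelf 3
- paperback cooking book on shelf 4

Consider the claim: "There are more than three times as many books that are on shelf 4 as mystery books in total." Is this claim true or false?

True

There are 10 books on shelf 4.
There are 3 mystery books.
The claim requires 10 > 3 × 3 = 9, which holds.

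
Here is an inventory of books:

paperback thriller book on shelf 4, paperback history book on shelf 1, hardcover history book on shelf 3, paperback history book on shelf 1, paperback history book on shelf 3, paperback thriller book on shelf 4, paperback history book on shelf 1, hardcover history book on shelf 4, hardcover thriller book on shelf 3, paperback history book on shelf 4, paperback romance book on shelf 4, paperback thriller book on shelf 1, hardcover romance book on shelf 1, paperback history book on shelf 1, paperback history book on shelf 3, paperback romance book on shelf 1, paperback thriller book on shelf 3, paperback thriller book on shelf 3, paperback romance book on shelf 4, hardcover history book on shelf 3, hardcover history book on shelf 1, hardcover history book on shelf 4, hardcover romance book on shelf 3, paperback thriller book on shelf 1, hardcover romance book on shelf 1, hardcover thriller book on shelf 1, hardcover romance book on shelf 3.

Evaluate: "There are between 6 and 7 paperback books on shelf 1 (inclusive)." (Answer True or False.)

paperback books on shelf 1: 7.
The claim requires 6 ≤ 7 ≤ 7, which holds.

True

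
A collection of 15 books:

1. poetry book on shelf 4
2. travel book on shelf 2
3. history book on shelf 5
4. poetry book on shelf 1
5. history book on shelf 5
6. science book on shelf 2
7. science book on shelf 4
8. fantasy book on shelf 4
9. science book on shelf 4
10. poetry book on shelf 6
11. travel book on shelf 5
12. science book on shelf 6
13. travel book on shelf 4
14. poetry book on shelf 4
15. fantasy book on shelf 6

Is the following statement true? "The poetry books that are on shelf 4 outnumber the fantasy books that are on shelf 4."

There are 2 poetry books on shelf 4.
There is 1 fantasy book on shelf 4.
The claim requires 2 > 1, which holds.

True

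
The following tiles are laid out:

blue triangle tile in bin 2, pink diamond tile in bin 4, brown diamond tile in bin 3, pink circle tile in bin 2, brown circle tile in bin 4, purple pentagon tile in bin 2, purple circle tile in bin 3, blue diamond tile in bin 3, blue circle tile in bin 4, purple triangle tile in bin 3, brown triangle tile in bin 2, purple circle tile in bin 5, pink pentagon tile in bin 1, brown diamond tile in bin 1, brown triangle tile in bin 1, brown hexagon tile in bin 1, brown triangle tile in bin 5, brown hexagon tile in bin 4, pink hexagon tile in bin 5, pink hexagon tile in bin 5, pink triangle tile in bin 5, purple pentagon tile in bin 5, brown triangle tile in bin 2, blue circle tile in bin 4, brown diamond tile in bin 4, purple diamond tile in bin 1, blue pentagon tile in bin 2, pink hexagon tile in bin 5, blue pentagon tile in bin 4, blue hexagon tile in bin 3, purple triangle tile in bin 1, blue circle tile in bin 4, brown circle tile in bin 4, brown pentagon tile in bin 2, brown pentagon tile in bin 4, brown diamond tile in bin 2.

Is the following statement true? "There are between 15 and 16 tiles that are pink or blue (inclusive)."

True

tiles that are pink or blue: 15.
The claim requires 15 ≤ 15 ≤ 16, which holds.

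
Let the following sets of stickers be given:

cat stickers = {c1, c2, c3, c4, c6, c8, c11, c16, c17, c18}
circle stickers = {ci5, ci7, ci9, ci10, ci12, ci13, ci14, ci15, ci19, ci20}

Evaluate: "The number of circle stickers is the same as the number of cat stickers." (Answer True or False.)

There are 10 circle stickers.
There are 10 cat stickers.
The claim requires 10 = 10, which holds.

True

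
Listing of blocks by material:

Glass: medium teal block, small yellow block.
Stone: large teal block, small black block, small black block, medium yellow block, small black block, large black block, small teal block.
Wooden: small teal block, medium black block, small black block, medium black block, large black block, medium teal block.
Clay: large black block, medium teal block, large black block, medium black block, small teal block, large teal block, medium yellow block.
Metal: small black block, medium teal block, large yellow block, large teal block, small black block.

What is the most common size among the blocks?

Counts by size: small 10, medium 9, large 8.
The maximum is 10, held uniquely by small.

small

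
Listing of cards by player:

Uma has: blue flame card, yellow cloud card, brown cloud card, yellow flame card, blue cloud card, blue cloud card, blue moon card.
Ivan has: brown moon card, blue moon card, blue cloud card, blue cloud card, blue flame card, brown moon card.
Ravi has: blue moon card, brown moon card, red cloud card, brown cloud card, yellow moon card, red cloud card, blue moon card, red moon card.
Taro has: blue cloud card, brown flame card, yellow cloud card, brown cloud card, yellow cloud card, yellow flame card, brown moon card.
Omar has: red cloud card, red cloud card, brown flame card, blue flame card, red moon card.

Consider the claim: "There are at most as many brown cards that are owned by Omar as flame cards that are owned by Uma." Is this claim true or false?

True

Count of brown cards owned by Omar: 1.
Count of flame cards owned by Uma: 2.
The claim requires 1 ≤ 2, which holds.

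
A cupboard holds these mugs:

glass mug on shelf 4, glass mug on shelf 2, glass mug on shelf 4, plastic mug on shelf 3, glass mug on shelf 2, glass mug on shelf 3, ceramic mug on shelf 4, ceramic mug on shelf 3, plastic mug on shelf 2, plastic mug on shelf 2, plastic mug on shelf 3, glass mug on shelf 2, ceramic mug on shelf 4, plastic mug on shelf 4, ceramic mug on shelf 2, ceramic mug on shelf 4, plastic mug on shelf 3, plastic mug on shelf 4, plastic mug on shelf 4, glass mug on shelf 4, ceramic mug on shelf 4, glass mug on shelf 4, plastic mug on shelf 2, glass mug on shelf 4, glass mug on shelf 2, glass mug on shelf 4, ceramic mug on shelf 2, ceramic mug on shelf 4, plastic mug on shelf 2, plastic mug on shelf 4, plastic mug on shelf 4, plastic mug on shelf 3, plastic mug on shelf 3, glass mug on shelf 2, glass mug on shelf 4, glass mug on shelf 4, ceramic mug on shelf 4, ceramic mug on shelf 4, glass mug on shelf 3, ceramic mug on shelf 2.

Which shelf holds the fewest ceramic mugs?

shelf 3

Counts by shelf (restricted to ceramic mugs): shelf 4→7, shelf 2→3, shelf 3→1.
The minimum is 1, held uniquely by shelf 3.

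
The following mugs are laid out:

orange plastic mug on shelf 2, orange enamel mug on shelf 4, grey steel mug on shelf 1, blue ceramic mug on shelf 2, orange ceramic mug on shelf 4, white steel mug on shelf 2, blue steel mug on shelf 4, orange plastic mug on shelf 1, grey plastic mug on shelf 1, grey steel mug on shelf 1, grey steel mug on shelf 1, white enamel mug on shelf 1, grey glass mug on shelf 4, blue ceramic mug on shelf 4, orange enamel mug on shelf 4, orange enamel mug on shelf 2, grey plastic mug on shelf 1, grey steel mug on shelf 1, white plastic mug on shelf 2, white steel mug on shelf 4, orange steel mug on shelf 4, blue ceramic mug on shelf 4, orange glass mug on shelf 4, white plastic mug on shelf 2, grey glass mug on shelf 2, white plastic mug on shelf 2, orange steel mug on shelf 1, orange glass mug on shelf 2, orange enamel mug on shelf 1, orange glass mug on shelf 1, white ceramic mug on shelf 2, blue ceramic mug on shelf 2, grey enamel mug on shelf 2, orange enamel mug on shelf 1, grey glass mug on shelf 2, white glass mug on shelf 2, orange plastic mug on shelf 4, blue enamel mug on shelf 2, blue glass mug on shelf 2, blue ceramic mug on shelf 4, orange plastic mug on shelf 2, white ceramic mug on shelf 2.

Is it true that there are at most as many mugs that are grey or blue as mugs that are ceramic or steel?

mugs that are grey or blue: 18.
mugs that are ceramic or steel: 17.
The claim requires 18 ≤ 17, which does not hold.

False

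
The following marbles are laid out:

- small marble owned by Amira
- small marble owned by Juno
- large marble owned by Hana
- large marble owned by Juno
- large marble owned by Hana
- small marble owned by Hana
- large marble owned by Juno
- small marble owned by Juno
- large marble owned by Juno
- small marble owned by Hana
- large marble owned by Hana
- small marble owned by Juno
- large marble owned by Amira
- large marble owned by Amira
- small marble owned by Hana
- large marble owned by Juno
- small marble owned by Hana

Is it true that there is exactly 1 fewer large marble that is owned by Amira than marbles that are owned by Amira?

large marbles owned by Amira: 2.
marbles owned by Amira: 3.
The claim requires 3 − 2 (= 1) to equal 1, which holds.

True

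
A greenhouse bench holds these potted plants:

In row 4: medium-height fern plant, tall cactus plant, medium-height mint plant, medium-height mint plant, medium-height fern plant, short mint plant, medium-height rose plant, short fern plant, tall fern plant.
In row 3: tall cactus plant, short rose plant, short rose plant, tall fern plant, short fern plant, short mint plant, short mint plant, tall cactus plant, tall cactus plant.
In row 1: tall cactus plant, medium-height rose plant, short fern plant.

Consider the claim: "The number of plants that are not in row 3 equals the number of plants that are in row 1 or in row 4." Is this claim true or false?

True

plants that are not in row 3: 12.
plants in row 1 or in row 4: 12.
The claim requires 12 = 12, which holds.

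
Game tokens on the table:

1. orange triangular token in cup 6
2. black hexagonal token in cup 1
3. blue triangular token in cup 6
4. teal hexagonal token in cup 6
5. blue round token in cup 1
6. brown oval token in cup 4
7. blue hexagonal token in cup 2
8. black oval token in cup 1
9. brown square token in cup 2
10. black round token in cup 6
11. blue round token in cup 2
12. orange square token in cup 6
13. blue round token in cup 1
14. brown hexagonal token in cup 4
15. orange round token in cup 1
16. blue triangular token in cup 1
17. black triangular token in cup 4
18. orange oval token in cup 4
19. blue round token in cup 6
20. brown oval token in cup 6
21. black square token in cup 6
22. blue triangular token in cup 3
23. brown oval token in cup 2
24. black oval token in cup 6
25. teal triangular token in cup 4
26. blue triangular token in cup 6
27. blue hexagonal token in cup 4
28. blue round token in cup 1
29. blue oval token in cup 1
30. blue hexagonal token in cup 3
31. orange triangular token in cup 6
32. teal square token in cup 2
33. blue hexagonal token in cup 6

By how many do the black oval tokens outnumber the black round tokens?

1

black oval tokens: 2.
black round tokens: 1.
2 − 1 = 1.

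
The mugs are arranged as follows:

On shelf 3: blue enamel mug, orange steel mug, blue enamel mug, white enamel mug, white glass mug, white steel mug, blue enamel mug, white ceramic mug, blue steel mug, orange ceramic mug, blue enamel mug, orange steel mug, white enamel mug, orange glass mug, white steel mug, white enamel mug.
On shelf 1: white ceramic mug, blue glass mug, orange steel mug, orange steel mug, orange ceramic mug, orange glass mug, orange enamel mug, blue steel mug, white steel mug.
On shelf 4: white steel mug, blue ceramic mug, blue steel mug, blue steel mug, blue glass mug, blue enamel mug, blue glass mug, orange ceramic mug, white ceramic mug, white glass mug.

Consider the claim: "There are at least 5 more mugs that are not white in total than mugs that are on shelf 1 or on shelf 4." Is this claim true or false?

False

|mugs that are not white| = 23.
|mugs on shelf 1 or on shelf 4| = 19.
The claim requires 23 − 19 = 4 ≥ 5, which does not hold.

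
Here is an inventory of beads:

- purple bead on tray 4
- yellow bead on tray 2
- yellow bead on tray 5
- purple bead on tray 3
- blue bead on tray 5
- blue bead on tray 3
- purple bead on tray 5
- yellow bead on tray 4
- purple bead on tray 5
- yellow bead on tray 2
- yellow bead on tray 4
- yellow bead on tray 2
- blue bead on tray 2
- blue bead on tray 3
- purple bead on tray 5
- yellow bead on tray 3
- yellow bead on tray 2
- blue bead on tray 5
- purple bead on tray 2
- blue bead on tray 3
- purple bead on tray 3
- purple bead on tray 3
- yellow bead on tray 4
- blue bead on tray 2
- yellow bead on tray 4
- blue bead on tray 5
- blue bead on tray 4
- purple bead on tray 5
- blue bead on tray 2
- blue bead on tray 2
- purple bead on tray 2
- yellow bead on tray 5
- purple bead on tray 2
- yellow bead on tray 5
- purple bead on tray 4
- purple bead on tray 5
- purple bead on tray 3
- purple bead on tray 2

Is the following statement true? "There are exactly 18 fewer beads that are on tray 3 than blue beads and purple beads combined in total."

True

|beads on tray 3| = 8.
blue beads: 11; purple beads: 15; combined: 11 + 15 = 26.
The claim requires 26 − 8 (= 18) to equal 18, which holds.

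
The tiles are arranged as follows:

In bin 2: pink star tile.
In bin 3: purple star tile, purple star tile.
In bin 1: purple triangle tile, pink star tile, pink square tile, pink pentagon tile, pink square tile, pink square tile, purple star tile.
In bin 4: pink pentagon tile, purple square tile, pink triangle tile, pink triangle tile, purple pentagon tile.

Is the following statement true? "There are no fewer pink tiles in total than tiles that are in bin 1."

True

pink tiles: 9.
tiles in bin 1: 7.
The claim requires 9 ≥ 7, which holds.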